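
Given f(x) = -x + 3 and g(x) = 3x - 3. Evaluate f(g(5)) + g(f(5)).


f(g(5)) = -9
g(f(5)) = -9
Sum = -18

-18


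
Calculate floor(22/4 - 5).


22/4 = 5.5
5.5 - 5 = 0.5
floor(0.5) = 0

0


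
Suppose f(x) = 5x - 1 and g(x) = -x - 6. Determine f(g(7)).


g(7) = -13
f(-13) = -66

-66


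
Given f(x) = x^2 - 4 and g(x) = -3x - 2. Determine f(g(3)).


g(3) = -11
f(-11) = 1*(-11)^2 - 4 = 117

117


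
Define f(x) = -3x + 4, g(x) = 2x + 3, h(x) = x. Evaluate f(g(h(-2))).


h(-2) = -2
g(-2) = -1
f(-1) = 7

7


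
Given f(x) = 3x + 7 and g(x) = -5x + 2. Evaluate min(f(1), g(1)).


f(1) = 10
g(1) = -3
min = -3

-3


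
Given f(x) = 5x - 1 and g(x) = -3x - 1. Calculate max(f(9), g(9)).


44


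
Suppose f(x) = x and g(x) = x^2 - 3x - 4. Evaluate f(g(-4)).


24


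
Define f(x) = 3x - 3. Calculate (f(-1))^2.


f(-1) = -6
(-6)^2 = 36

36


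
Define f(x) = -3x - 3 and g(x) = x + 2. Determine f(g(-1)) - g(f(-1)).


f(g(-1)) = -6
g(f(-1)) = 2
Difference = -8

-8


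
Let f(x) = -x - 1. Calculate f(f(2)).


f(2) = -3
f(-3) = 2

2


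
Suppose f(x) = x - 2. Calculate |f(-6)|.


f(-6) = -8
|-8| = 8

8


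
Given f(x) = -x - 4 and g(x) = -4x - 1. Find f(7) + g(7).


f(7) = -11
g(7) = -29
Sum = -40

-40


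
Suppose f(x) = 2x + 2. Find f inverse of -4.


-3


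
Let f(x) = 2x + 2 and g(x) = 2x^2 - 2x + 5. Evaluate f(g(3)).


36


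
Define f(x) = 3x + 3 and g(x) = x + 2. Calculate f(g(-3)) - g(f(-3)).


f(g(-3)) = 0
g(f(-3)) = -4
Difference = 4

4


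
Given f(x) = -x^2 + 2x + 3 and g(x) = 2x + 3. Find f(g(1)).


g(1) = 5
f(5) = (-1)*(5)^2 + 2*(5) + 3 = -12

-12


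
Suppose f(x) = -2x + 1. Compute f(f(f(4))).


-29


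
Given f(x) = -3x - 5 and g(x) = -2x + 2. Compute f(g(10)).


49


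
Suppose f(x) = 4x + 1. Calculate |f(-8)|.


f(-8) = -31
|-31| = 31

31


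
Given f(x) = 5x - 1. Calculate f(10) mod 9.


4


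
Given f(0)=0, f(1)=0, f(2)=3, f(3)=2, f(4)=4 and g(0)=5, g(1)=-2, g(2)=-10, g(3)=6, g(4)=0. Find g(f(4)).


f(4) = 4
g(4) = 0

0


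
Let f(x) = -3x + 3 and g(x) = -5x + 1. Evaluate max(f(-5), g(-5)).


f(-5) = 18
g(-5) = 26
max = 26

26


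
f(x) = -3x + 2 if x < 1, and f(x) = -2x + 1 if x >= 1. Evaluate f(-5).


-5 satisfies x < 1
f(-5) = 17

17


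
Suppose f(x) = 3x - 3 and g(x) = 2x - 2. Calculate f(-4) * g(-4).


f(-4) = -15
g(-4) = -10
Product = 150

150


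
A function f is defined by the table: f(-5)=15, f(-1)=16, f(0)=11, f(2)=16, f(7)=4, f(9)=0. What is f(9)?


Reading from the table at x = 9

0


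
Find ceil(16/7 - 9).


16/7 = 2.2857
2.2857 - 9 = -6.7143
ceil(-6.7143) = -6

-6


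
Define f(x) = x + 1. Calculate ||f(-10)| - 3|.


f(-10) = -9
|-9| = 9
|9 - 3| = 6

6


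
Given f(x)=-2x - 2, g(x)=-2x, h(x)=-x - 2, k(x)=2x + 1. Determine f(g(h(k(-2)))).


k(-2) = -3
h(-3) = 1
g(1) = -2
f(-2) = 2

2


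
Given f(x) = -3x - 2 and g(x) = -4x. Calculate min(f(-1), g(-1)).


f(-1) = 1
g(-1) = 4
min = 1

1


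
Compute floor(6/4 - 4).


6/4 = 1.5
1.5 - 4 = -2.5
floor(-2.5) = -3

-3


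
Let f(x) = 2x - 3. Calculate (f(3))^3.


f(3) = 3
(3)^3 = 27

27


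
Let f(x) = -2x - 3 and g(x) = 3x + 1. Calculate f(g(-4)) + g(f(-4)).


35


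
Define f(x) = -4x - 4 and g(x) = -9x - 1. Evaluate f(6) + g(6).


f(6) = -28
g(6) = -55
Sum = -83

-83


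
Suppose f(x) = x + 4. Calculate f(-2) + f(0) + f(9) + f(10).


f(-2) = 2
f(0) = 4
f(9) = 13
f(10) = 14
Sum = 33

33


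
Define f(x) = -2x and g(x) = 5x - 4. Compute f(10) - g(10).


f(10) = -20
g(10) = 46
Difference = -66

-66


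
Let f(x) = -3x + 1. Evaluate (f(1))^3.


f(1) = -2
(-2)^3 = -8

-8


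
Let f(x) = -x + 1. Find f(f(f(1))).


f(1) = 0
f(0) = 1
f(1) = 0

0


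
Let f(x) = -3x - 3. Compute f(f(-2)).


f(-2) = 3
f(3) = -12

-12


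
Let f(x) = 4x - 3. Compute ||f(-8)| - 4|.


f(-8) = -35
|-35| = 35
|35 - 4| = 31

31


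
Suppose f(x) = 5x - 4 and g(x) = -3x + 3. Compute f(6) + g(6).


11


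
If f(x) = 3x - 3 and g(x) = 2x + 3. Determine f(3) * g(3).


f(3) = 6
g(3) = 9
Product = 54

54


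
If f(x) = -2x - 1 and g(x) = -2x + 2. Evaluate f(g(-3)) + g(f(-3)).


f(g(-3)) = -17
g(f(-3)) = -8
Sum = -25

-25


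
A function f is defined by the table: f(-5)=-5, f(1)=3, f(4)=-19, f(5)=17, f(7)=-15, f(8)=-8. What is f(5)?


Reading from the table at x = 5

17


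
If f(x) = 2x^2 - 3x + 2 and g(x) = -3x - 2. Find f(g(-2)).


g(-2) = 4
f(4) = 2*(4)^2 - 3*(4) + 2 = 22

22


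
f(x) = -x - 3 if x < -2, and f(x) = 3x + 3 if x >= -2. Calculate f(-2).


-2 satisfies x >= -2
f(-2) = -3

-3


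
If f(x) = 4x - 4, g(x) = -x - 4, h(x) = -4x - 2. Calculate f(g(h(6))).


h(6) = -26
g(-26) = 22
f(22) = 84

84


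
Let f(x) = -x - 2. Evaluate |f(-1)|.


f(-1) = -1
|-1| = 1

1


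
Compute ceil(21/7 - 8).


21/7 = 3
3 - 8 = -5
ceil(-5) = -5

-5


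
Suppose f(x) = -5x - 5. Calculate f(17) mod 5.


f(17) = -90
-90 mod 5 = 0

0


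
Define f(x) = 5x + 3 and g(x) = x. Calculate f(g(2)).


g(2) = 2
f(2) = 13

13


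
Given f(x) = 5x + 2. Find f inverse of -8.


-2


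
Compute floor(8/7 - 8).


-7


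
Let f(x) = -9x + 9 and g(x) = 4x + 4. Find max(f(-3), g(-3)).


f(-3) = 36
g(-3) = -8
max = 36

36


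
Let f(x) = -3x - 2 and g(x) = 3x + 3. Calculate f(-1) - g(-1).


1


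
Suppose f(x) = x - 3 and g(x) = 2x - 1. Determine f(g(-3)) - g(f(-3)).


f(g(-3)) = -10
g(f(-3)) = -13
Difference = 3

3


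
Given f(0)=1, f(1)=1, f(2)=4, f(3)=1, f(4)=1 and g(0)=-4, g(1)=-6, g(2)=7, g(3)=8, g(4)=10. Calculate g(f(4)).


f(4) = 1
g(1) = -6

-6


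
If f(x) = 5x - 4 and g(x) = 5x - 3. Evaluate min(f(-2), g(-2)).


f(-2) = -14
g(-2) = -13
min = -14

-14


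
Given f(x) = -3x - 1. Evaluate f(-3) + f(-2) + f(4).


0


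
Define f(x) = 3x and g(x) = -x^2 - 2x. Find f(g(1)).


g(1) = -3
f(-3) = -9

-9


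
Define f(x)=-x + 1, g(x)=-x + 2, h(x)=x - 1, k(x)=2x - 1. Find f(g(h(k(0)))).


k(0) = -1
h(-1) = -2
g(-2) = 4
f(4) = -3

-3


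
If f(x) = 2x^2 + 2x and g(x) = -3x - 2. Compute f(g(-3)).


g(-3) = 7
f(7) = 2*(7)^2 + 2*(7) = 112

112


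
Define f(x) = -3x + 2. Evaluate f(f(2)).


f(2) = -4
f(-4) = 14

14


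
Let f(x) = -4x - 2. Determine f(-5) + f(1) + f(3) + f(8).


f(-5) = 18
f(1) = -6
f(3) = -14
f(8) = -34
Sum = -36

-36


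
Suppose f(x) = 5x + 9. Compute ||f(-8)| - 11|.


f(-8) = -31
|-31| = 31
|31 - 11| = 20

20


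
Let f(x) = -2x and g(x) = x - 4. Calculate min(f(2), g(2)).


f(2) = -4
g(2) = -2
min = -4

-4


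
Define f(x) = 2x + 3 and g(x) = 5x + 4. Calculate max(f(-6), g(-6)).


-9


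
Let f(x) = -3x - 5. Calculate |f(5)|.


f(5) = -20
|-20| = 20

20


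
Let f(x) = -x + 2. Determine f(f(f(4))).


f(4) = -2
f(-2) = 4
f(4) = -2

-2


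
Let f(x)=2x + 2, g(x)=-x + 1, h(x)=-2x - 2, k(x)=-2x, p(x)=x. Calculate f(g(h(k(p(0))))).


p(0) = 0
k(0) = 0
h(0) = -2
g(-2) = 3
f(3) = 8

8


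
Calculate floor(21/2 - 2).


21/2 = 10.5
10.5 - 2 = 8.5
floor(8.5) = 8

8


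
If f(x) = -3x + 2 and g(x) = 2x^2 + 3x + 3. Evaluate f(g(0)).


g(0) = 3
f(3) = -7

-7


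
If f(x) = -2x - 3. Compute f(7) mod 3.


f(7) = -17
-17 mod 3 = 1

1


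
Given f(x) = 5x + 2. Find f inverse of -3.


Solve 5x + 2 = -3
x = (-3 - 2) / 5 = -1

-1


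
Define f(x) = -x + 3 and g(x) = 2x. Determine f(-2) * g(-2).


-20


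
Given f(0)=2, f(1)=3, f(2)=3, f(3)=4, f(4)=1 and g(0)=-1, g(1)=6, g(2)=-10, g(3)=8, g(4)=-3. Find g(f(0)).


f(0) = 2
g(2) = -10

-10


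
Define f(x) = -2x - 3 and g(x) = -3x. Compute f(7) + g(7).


f(7) = -17
g(7) = -21
Sum = -38

-38


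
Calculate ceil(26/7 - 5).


-1


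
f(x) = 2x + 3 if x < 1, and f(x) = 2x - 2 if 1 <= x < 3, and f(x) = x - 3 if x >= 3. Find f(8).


8 satisfies x >= 3
f(8) = 5

5


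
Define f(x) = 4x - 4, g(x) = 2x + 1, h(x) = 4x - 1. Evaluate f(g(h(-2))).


h(-2) = -9
g(-9) = -17
f(-17) = -72

-72


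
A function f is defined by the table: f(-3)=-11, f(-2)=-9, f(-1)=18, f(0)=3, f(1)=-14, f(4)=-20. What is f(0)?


3


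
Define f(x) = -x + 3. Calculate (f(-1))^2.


f(-1) = 4
(4)^2 = 16

16


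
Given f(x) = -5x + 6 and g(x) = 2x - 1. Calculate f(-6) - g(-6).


f(-6) = 36
g(-6) = -13
Difference = 49

49


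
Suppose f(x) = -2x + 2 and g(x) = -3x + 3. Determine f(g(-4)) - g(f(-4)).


f(g(-4)) = -28
g(f(-4)) = -27
Difference = -1

-1


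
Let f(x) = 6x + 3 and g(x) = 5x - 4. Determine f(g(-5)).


g(-5) = -29
f(-29) = -171

-171


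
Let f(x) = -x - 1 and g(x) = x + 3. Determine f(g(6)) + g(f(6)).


f(g(6)) = -10
g(f(6)) = -4
Sum = -14

-14


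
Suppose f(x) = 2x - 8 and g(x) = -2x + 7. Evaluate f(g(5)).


g(5) = -3
f(-3) = -14

-14


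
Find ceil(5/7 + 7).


5/7 = 0.7143
0.7143 + 7 = 7.7143
ceil(7.7143) = 8

8


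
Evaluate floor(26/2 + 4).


26/2 = 13
13 + 4 = 17
floor(17) = 17

17


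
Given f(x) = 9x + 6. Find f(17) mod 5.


f(17) = 159
159 mod 5 = 4

4


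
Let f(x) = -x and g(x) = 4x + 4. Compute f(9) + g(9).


f(9) = -9
g(9) = 40
Sum = 31

31


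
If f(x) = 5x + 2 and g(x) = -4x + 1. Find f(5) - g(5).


f(5) = 27
g(5) = -19
Difference = 46

46


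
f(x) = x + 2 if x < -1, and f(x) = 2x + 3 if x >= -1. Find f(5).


13


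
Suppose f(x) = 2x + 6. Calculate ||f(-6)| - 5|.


f(-6) = -6
|-6| = 6
|6 - 5| = 1

1


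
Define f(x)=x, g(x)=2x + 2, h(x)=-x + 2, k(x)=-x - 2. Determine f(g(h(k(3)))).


k(3) = -5
h(-5) = 7
g(7) = 16
f(16) = 16

16


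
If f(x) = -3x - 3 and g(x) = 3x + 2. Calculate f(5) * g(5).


f(5) = -18
g(5) = 17
Product = -306

-306


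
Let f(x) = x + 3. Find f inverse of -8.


Solve x + 3 = -8
x = (-8 - 3) / 1 = -11

-11


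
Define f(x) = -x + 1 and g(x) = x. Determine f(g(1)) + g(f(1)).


f(g(1)) = 0
g(f(1)) = 0
Sum = 0

0


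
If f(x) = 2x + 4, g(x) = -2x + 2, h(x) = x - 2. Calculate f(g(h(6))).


h(6) = 4
g(4) = -6
f(-6) = -8

-8


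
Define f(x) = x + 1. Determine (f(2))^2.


f(2) = 3
(3)^2 = 9

9


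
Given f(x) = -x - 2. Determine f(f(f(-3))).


f(-3) = 1
f(1) = -3
f(-3) = 1

1


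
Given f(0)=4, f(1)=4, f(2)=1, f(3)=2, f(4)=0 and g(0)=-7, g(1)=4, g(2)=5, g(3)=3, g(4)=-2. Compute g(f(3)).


f(3) = 2
g(2) = 5

5


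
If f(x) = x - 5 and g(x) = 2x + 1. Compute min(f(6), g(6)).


f(6) = 1
g(6) = 13
min = 1

1


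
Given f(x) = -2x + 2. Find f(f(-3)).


f(-3) = 8
f(8) = -14

-14


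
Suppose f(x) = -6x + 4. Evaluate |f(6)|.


f(6) = -32
|-32| = 32

32


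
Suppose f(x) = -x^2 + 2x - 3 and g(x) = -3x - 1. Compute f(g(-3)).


g(-3) = 8
f(8) = (-1)*(8)^2 + 2*(8) - 3 = -51

-51


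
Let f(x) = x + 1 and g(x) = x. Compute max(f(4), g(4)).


5


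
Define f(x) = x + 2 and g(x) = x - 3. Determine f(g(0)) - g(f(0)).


f(g(0)) = -1
g(f(0)) = -1
Difference = 0

0


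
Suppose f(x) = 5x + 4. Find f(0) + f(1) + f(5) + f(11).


f(0) = 4
f(1) = 9
f(5) = 29
f(11) = 59
Sum = 101

101


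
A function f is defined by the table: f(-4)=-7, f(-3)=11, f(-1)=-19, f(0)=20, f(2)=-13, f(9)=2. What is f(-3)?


11


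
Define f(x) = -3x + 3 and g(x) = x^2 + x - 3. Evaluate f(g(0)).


g(0) = -3
f(-3) = 12

12


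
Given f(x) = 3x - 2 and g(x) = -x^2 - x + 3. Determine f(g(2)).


g(2) = -3
f(-3) = -11

-11


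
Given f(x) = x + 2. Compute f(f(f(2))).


f(2) = 4
f(4) = 6
f(6) = 8

8


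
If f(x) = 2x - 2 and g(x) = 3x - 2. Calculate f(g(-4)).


g(-4) = -14
f(-14) = -30

-30


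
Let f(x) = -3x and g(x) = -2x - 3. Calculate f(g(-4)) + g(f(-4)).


-42


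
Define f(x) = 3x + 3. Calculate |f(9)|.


f(9) = 30
|30| = 30

30


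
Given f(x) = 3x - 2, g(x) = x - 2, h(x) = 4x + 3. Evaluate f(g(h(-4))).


-47


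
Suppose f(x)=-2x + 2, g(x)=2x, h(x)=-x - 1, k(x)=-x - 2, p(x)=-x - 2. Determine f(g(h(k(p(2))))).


p(2) = -4
k(-4) = 2
h(2) = -3
g(-3) = -6
f(-6) = 14

14


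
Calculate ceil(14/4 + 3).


7


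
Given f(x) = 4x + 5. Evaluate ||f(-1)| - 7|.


6


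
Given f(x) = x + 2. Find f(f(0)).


f(0) = 2
f(2) = 4

4


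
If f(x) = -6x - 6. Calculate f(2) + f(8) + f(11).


f(2) = -18
f(8) = -54
f(11) = -72
Sum = -144

-144


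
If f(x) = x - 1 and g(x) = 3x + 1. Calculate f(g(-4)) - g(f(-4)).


f(g(-4)) = -12
g(f(-4)) = -14
Difference = 2

2


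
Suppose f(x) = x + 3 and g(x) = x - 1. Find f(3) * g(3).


f(3) = 6
g(3) = 2
Product = 12

12


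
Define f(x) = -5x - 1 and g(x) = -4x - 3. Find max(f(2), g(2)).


f(2) = -11
g(2) = -11
max = -11

-11


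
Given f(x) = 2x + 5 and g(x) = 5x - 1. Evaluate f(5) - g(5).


f(5) = 15
g(5) = 24
Difference = -9

-9


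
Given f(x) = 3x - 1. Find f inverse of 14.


Solve 3x - 1 = 14
x = (14 + 1) / 3 = 5

5


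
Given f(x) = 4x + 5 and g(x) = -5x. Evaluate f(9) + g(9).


f(9) = 41
g(9) = -45
Sum = -4

-4


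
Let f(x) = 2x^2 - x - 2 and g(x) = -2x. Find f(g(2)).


g(2) = -4
f(-4) = 2*(-4)^2 - 1*(-4) - 2 = 34

34


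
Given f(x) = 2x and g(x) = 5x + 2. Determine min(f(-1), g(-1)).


f(-1) = -2
g(-1) = -3
min = -3

-3


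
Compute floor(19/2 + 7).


19/2 = 9.5
9.5 + 7 = 16.5
floor(16.5) = 16

16


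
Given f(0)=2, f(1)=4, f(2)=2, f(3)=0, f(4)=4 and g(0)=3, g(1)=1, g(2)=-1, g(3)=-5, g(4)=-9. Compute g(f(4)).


f(4) = 4
g(4) = -9

-9


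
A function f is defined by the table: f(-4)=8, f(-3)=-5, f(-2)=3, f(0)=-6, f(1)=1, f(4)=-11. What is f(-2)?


Reading from the table at x = -2

3


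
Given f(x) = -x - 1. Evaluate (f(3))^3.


f(3) = -4
(-4)^3 = -64

-64


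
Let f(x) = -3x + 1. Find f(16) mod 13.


f(16) = -47
-47 mod 13 = 5

5


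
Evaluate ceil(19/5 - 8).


19/5 = 3.8
3.8 - 8 = -4.2
ceil(-4.2) = -4

-4


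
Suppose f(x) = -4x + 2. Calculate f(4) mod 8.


f(4) = -14
-14 mod 8 = 2

2


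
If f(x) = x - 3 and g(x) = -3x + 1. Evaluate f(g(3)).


-11


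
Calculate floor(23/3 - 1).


23/3 = 7.6667
7.6667 - 1 = 6.6667
floor(6.6667) = 6

6


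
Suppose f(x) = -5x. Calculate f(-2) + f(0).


10


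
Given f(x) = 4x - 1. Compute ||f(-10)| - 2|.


f(-10) = -41
|-41| = 41
|41 - 2| = 39

39


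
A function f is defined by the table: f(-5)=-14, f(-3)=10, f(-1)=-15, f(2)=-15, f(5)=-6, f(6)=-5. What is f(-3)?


Reading from the table at x = -3

10


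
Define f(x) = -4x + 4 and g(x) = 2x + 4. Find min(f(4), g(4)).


f(4) = -12
g(4) = 12
min = -12

-12


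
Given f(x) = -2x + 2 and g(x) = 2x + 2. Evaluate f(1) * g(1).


f(1) = 0
g(1) = 4
Product = 0

0


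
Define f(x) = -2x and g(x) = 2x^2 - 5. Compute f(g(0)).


g(0) = -5
f(-5) = 10

10


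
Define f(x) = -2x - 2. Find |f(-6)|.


f(-6) = 10
|10| = 10

10


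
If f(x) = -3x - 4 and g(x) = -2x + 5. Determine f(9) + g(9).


-44


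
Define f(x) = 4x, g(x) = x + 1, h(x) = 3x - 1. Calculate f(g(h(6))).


72


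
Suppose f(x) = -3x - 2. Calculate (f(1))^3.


f(1) = -5
(-5)^3 = -125

-125


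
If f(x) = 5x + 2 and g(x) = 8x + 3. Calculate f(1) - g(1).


f(1) = 7
g(1) = 11
Difference = -4

-4


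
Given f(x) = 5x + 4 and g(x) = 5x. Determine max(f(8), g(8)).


f(8) = 44
g(8) = 40
max = 44

44


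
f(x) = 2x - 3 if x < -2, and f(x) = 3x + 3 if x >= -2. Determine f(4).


4 satisfies x >= -2
f(4) = 15

15


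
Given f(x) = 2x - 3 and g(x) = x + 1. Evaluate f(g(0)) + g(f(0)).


-3


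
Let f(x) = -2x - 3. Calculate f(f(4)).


f(4) = -11
f(-11) = 19

19


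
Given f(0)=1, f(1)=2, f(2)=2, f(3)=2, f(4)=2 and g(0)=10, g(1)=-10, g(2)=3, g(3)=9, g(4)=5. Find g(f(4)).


f(4) = 2
g(2) = 3

3


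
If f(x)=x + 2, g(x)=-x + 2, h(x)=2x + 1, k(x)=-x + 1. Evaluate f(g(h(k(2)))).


k(2) = -1
h(-1) = -1
g(-1) = 3
f(3) = 5

5


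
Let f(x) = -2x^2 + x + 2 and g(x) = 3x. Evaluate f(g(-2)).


g(-2) = -6
f(-6) = (-2)*(-6)^2 + 1*(-6) + 2 = -76

-76


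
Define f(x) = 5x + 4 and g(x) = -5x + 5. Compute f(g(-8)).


g(-8) = 45
f(45) = 229

229


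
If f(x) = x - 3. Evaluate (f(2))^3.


f(2) = -1
(-1)^3 = -1

-1


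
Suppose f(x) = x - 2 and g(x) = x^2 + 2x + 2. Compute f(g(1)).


g(1) = 5
f(5) = 3

3


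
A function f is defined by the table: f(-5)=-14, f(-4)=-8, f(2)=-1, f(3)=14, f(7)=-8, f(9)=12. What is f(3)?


Reading from the table at x = 3

14


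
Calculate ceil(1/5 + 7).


1/5 = 0.2
0.2 + 7 = 7.2
ceil(7.2) = 8

8


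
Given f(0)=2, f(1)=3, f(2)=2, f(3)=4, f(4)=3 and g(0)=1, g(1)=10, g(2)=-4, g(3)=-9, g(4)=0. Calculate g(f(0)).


f(0) = 2
g(2) = -4

-4


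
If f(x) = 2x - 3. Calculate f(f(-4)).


f(-4) = -11
f(-11) = -25

-25


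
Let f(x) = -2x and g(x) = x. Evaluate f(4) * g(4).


-32


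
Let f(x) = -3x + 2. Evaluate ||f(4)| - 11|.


f(4) = -10
|-10| = 10
|10 - 11| = 1

1


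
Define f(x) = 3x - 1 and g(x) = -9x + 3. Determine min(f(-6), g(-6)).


-19


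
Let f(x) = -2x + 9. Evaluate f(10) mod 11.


f(10) = -11
-11 mod 11 = 0

0


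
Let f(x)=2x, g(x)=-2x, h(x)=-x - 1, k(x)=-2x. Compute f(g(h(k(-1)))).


k(-1) = 2
h(2) = -3
g(-3) = 6
f(6) = 12

12


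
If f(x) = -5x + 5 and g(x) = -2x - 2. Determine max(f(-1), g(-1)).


10


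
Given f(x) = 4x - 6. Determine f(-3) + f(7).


f(-3) = -18
f(7) = 22
Sum = 4

4


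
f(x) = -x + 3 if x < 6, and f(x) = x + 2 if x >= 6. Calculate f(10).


10 satisfies x >= 6
f(10) = 12

12


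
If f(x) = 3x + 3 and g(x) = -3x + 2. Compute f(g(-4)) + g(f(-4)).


74


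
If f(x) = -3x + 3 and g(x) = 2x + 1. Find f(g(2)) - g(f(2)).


f(g(2)) = -12
g(f(2)) = -5
Difference = -7

-7


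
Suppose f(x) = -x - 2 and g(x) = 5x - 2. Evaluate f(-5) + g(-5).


f(-5) = 3
g(-5) = -27
Sum = -24

-24


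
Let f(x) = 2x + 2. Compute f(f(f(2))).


f(2) = 6
f(6) = 14
f(14) = 30

30


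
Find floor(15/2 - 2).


15/2 = 7.5
7.5 - 2 = 5.5
floor(5.5) = 5

5


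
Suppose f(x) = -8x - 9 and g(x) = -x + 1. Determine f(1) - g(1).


f(1) = -17
g(1) = 0
Difference = -17

-17


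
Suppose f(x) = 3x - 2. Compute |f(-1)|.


5


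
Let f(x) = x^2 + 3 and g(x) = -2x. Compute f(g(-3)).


g(-3) = 6
f(6) = 1*(6)^2 + 3 = 39

39


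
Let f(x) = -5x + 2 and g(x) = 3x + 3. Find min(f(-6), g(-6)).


f(-6) = 32
g(-6) = -15
min = -15

-15


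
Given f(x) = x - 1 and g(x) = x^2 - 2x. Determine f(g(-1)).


g(-1) = 3
f(3) = 2

2


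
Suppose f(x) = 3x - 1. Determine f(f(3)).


23


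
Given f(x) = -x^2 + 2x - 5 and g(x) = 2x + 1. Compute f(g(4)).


g(4) = 9
f(9) = (-1)*(9)^2 + 2*(9) - 5 = -68

-68


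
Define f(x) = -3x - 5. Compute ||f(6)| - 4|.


f(6) = -23
|-23| = 23
|23 - 4| = 19

19


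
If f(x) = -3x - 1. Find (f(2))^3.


-343


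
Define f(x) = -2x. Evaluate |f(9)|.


18


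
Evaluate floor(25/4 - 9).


25/4 = 6.25
6.25 - 9 = -2.75
floor(-2.75) = -3

-3


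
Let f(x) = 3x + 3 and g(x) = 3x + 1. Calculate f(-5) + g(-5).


f(-5) = -12
g(-5) = -14
Sum = -26

-26


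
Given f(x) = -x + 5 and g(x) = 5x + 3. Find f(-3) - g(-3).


20


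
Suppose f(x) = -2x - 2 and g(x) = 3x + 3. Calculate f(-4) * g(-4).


f(-4) = 6
g(-4) = -9
Product = -54

-54


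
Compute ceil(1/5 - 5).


1/5 = 0.2
0.2 - 5 = -4.8
ceil(-4.8) = -4

-4


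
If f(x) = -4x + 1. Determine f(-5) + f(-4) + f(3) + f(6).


4


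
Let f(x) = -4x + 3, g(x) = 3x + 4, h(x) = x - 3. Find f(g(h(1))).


11


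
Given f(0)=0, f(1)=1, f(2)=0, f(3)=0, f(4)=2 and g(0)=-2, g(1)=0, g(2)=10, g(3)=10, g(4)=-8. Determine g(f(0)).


f(0) = 0
g(0) = -2

-2


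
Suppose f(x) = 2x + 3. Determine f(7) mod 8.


f(7) = 17
17 mod 8 = 1

1


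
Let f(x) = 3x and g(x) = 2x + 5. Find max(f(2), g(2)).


9


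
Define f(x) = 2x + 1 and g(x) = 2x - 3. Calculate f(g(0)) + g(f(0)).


f(g(0)) = -5
g(f(0)) = -1
Sum = -6

-6


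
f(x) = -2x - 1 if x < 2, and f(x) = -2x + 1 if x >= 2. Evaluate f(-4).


-4 satisfies x < 2
f(-4) = 7

7


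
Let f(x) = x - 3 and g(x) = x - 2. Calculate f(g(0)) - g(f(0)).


0


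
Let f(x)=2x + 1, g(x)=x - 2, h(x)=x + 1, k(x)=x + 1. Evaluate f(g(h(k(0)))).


k(0) = 1
h(1) = 2
g(2) = 0
f(0) = 1

1


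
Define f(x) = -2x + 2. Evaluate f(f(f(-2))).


f(-2) = 6
f(6) = -10
f(-10) = 22

22


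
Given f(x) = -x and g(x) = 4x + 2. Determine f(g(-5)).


g(-5) = -18
f(-18) = 18

18


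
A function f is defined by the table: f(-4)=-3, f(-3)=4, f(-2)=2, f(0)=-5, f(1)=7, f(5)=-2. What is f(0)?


Reading from the table at x = 0

-5


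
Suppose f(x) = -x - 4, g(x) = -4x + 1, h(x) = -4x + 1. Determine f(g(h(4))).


h(4) = -15
g(-15) = 61
f(61) = -65

-65


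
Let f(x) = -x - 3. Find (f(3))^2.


f(3) = -6
(-6)^2 = 36

36


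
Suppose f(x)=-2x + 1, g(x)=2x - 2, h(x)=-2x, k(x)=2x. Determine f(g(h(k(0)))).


k(0) = 0
h(0) = 0
g(0) = -2
f(-2) = 5

5


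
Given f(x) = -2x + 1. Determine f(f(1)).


f(1) = -1
f(-1) = 3

3


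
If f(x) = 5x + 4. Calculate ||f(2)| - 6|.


f(2) = 14
|14| = 14
|14 - 6| = 8

8


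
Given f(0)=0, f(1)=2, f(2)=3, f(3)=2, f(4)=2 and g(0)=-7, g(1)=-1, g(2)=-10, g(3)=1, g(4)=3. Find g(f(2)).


f(2) = 3
g(3) = 1

1


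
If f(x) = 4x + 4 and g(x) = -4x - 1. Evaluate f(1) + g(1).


3


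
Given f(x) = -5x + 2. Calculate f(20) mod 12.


f(20) = -98
-98 mod 12 = 10

10


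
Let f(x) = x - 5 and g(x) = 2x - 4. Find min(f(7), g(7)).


f(7) = 2
g(7) = 10
min = 2

2


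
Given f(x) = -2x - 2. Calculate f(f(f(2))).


-22


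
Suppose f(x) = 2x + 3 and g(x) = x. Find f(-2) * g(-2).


f(-2) = -1
g(-2) = -2
Product = 2

2


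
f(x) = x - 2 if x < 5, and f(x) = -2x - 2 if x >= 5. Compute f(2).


2 satisfies x < 5
f(2) = 0

0


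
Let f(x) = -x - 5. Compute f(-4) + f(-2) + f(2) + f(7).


f(-4) = -1
f(-2) = -3
f(2) = -7
f(7) = -12
Sum = -23

-23


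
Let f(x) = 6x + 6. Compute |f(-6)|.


f(-6) = -30
|-30| = 30

30


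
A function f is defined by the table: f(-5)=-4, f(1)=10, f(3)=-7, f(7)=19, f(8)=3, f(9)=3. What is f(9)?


Reading from the table at x = 9

3


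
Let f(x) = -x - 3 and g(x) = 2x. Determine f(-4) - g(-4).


f(-4) = 1
g(-4) = -8
Difference = 9

9


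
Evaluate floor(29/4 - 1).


29/4 = 7.25
7.25 - 1 = 6.25
floor(6.25) = 6

6


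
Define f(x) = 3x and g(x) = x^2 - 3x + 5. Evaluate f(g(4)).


g(4) = 9
f(9) = 27

27


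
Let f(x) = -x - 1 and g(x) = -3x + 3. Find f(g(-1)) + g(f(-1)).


f(g(-1)) = -7
g(f(-1)) = 3
Sum = -4

-4


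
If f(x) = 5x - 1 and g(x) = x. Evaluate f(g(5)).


24


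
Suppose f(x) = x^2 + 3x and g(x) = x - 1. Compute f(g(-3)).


4


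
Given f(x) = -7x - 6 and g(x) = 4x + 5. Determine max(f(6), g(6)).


29


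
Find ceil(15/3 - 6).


15/3 = 5
5 - 6 = -1
ceil(-1) = -1

-1


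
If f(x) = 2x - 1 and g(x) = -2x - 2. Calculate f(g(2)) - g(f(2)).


f(g(2)) = -13
g(f(2)) = -8
Difference = -5

-5


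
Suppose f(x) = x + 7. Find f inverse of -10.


Solve x + 7 = -10
x = (-10 - 7) / 1 = -17

-17


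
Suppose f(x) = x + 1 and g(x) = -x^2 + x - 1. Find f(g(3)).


g(3) = -7
f(-7) = -6

-6


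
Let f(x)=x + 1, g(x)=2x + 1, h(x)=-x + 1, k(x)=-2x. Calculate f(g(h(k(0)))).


k(0) = 0
h(0) = 1
g(1) = 3
f(3) = 4

4


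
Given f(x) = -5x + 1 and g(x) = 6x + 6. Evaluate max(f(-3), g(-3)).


f(-3) = 16
g(-3) = -12
max = 16

16


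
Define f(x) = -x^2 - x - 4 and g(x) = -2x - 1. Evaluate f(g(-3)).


g(-3) = 5
f(5) = (-1)*(5)^2 - 1*(5) - 4 = -34

-34


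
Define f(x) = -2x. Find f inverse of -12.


Solve -2x = -12
x = (-12) / (-2) = 6

6


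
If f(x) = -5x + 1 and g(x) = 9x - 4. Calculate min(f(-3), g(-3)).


-31


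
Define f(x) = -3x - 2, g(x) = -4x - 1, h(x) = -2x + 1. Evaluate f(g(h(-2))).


h(-2) = 5
g(5) = -21
f(-21) = 61

61


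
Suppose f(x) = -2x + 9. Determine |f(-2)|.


f(-2) = 13
|13| = 13

13


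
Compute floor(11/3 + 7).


10


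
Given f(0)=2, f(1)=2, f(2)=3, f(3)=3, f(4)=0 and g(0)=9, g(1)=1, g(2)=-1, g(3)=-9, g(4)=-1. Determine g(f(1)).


-1


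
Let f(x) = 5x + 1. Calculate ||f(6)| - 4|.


f(6) = 31
|31| = 31
|31 - 4| = 27

27


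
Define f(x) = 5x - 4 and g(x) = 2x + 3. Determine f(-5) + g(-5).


f(-5) = -29
g(-5) = -7
Sum = -36

-36


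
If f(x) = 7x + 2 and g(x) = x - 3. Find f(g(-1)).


-26


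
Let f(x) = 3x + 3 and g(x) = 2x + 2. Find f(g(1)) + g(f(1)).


f(g(1)) = 15
g(f(1)) = 14
Sum = 29

29


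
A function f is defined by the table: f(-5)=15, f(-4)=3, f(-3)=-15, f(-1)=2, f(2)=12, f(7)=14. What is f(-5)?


15


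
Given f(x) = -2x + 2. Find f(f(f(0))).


f(0) = 2
f(2) = -2
f(-2) = 6

6


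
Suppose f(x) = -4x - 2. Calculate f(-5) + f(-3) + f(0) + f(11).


f(-5) = 18
f(-3) = 10
f(0) = -2
f(11) = -46
Sum = -20

-20


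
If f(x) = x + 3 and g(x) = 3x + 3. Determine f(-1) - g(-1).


2


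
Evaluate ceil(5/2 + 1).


5/2 = 2.5
2.5 + 1 = 3.5
ceil(3.5) = 4

4


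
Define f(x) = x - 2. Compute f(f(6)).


f(6) = 4
f(4) = 2

2


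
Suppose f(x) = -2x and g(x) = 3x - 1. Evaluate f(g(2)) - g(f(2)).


f(g(2)) = -10
g(f(2)) = -13
Difference = 3

3


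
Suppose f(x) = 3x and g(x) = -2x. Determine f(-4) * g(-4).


f(-4) = -12
g(-4) = 8
Product = -96

-96


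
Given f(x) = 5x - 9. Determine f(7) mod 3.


f(7) = 26
26 mod 3 = 2

2


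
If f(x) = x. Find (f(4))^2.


f(4) = 4
(4)^2 = 16

16


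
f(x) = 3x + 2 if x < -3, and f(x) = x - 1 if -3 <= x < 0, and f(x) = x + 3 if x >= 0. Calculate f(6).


6 satisfies x >= 0
f(6) = 9

9


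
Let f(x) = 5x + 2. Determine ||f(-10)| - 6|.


f(-10) = -48
|-48| = 48
|48 - 6| = 42

42


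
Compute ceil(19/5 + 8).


19/5 = 3.8
3.8 + 8 = 11.8
ceil(11.8) = 12

12


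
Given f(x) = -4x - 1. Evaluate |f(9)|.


37


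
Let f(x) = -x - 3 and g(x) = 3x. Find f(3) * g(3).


f(3) = -6
g(3) = 9
Product = -54

-54


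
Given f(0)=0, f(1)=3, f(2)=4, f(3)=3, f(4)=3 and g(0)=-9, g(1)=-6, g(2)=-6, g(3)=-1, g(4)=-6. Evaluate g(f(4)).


-1


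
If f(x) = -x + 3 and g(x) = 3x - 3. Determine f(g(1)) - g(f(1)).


f(g(1)) = 3
g(f(1)) = 3
Difference = 0

0


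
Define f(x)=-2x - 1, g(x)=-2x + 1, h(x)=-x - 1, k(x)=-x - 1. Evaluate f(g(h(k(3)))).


k(3) = -4
h(-4) = 3
g(3) = -5
f(-5) = 9

9


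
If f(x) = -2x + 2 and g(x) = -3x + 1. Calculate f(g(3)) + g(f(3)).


f(g(3)) = 18
g(f(3)) = 13
Sum = 31

31


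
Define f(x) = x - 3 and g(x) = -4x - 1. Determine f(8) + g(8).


f(8) = 5
g(8) = -33
Sum = -28

-28


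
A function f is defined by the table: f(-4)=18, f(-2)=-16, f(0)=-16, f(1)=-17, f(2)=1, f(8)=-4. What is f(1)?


Reading from the table at x = 1

-17


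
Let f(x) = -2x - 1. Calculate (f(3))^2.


f(3) = -7
(-7)^2 = 49

49


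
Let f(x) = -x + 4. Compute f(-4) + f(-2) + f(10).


8


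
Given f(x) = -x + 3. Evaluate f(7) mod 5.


f(7) = -4
-4 mod 5 = 1

1


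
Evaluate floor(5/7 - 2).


5/7 = 0.7143
0.7143 - 2 = -1.2857
floor(-1.2857) = -2

-2


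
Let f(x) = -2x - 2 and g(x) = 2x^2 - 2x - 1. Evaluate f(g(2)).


g(2) = 3
f(3) = -8

-8


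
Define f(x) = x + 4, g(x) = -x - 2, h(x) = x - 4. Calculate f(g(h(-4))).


h(-4) = -8
g(-8) = 6
f(6) = 10

10


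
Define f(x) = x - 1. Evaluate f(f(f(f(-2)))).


f(-2) = -3
f(-3) = -4
f(-4) = -5
f(-5) = -6

-6


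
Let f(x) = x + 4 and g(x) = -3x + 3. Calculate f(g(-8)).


g(-8) = 27
f(27) = 31

31


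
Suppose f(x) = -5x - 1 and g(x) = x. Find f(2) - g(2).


f(2) = -11
g(2) = 2
Difference = -13

-13


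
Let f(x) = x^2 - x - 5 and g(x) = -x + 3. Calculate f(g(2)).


g(2) = 1
f(1) = 1*(1)^2 - 1*(1) - 5 = -5

-5


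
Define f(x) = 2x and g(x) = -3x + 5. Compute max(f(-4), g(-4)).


f(-4) = -8
g(-4) = 17
max = 17

17


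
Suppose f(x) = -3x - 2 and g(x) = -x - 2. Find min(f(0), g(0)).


f(0) = -2
g(0) = -2
min = -2

-2


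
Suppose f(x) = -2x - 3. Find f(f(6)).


f(6) = -15
f(-15) = 27

27


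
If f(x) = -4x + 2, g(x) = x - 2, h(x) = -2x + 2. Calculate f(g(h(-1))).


h(-1) = 4
g(4) = 2
f(2) = -6

-6


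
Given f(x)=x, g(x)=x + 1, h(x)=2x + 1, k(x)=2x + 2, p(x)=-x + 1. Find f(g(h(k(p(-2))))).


p(-2) = 3
k(3) = 8
h(8) = 17
g(17) = 18
f(18) = 18

18


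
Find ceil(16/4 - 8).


16/4 = 4
4 - 8 = -4
ceil(-4) = -4

-4


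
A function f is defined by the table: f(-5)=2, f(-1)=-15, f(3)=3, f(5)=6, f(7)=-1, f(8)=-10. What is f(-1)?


Reading from the table at x = -1

-15


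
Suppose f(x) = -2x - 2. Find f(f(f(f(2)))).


f(2) = -6
f(-6) = 10
f(10) = -22
f(-22) = 42

42


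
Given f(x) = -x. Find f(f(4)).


f(4) = -4
f(-4) = 4

4


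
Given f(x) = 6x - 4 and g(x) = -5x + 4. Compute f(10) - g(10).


f(10) = 56
g(10) = -46
Difference = 102

102


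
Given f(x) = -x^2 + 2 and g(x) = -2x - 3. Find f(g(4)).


-119


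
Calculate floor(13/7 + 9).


13/7 = 1.8571
1.8571 + 9 = 10.8571
floor(10.8571) = 10

10


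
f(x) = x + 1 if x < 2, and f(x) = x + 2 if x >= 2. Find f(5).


5 satisfies x >= 2
f(5) = 7

7


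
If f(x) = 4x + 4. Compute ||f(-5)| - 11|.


f(-5) = -16
|-16| = 16
|16 - 11| = 5

5


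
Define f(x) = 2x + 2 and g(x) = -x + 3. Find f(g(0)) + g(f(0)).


f(g(0)) = 8
g(f(0)) = 1
Sum = 9

9


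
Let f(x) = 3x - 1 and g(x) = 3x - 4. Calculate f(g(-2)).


g(-2) = -10
f(-10) = -31

-31


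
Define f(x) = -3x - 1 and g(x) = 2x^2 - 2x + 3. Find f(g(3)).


g(3) = 15
f(15) = -46

-46


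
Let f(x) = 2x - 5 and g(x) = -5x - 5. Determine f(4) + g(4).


f(4) = 3
g(4) = -25
Sum = -22

-22


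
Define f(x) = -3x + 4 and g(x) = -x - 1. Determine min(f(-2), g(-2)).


f(-2) = 10
g(-2) = 1
min = 1

1


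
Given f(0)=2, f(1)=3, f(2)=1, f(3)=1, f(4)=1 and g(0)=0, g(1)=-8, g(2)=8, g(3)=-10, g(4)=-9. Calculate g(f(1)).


f(1) = 3
g(3) = -10

-10


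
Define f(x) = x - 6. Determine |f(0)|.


6


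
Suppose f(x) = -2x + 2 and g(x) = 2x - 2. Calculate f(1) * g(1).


f(1) = 0
g(1) = 0
Product = 0

0


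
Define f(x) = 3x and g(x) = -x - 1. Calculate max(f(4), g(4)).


f(4) = 12
g(4) = -5
max = 12

12


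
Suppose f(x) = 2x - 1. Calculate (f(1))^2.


f(1) = 1
(1)^2 = 1

1


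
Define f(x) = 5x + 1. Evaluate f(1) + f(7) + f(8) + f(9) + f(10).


f(1) = 6
f(7) = 36
f(8) = 41
f(9) = 46
f(10) = 51
Sum = 180

180


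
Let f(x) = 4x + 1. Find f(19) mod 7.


0


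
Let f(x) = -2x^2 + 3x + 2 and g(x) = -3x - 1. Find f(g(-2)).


g(-2) = 5
f(5) = (-2)*(5)^2 + 3*(5) + 2 = -33

-33


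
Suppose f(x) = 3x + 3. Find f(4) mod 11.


f(4) = 15
15 mod 11 = 4

4


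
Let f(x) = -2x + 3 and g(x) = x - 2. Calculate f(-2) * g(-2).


f(-2) = 7
g(-2) = -4
Product = -28

-28


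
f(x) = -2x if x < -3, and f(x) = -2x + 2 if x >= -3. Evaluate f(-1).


4


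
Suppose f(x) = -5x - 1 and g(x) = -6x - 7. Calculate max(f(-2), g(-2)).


f(-2) = 9
g(-2) = 5
max = 9

9


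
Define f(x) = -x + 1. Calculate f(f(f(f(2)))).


f(2) = -1
f(-1) = 2
f(2) = -1
f(-1) = 2

2


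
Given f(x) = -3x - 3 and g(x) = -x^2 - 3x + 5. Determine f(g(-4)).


-6


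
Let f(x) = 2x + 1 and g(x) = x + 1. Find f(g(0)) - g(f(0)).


f(g(0)) = 3
g(f(0)) = 2
Difference = 1

1


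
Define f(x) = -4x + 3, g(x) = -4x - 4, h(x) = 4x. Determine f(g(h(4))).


275


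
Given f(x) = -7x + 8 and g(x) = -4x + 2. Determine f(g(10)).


g(10) = -38
f(-38) = 274

274


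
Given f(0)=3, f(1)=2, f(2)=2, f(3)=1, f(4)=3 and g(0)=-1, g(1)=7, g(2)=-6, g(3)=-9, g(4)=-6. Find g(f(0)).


f(0) = 3
g(3) = -9

-9


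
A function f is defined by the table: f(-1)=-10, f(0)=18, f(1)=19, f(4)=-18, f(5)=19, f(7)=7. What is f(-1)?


Reading from the table at x = -1

-10


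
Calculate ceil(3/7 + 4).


3/7 = 0.4286
0.4286 + 4 = 4.4286
ceil(4.4286) = 5

5


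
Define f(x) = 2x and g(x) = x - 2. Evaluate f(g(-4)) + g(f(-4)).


f(g(-4)) = -12
g(f(-4)) = -10
Sum = -22

-22


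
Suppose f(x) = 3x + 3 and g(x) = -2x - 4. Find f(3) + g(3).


f(3) = 12
g(3) = -10
Sum = 2

2


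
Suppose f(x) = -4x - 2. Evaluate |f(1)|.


f(1) = -6
|-6| = 6

6


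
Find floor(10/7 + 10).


10/7 = 1.4286
1.4286 + 10 = 11.4286
floor(11.4286) = 11

11


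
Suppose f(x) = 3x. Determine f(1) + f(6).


f(1) = 3
f(6) = 18
Sum = 21

21


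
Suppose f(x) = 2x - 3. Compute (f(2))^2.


f(2) = 1
(1)^2 = 1

1


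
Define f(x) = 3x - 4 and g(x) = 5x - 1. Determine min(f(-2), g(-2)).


-11


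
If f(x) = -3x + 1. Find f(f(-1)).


f(-1) = 4
f(4) = -11

-11


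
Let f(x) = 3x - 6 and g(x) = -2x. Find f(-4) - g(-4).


f(-4) = -18
g(-4) = 8
Difference = -26

-26


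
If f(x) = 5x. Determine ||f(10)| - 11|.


f(10) = 50
|50| = 50
|50 - 11| = 39

39


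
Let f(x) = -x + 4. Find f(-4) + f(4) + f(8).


f(-4) = 8
f(4) = 0
f(8) = -4
Sum = 4

4


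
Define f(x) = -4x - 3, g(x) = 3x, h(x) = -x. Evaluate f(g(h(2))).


21


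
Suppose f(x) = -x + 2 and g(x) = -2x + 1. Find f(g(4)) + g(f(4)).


f(g(4)) = 9
g(f(4)) = 5
Sum = 14

14


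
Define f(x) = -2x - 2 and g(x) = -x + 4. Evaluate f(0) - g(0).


-6


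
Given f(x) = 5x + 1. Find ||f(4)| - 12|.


f(4) = 21
|21| = 21
|21 - 12| = 9

9


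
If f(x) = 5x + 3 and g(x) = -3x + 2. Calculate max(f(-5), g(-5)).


f(-5) = -22
g(-5) = 17
max = 17

17


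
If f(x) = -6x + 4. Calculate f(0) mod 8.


f(0) = 4
4 mod 8 = 4

4


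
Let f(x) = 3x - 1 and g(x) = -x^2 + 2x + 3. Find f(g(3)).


-1


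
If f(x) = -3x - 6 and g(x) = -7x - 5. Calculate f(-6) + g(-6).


f(-6) = 12
g(-6) = 37
Sum = 49

49


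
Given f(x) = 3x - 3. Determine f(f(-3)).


f(-3) = -12
f(-12) = -39

-39


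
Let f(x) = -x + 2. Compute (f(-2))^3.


64


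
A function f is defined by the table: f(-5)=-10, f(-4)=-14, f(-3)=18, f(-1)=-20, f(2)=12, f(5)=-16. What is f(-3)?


18


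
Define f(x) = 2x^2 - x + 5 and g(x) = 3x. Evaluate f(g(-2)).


83


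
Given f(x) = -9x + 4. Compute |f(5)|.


41


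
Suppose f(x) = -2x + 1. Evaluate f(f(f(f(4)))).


f(4) = -7
f(-7) = 15
f(15) = -29
f(-29) = 59

59


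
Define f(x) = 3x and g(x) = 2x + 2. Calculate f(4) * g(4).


f(4) = 12
g(4) = 10
Product = 120

120


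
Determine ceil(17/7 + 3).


17/7 = 2.4286
2.4286 + 3 = 5.4286
ceil(5.4286) = 6

6


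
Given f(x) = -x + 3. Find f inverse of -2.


Solve -x + 3 = -2
x = (-2 - 3) / (-1) = 5

5


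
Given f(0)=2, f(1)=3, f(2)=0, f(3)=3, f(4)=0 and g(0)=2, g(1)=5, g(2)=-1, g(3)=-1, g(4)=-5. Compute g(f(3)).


f(3) = 3
g(3) = -1

-1


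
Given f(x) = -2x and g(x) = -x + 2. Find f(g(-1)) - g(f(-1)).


f(g(-1)) = -6
g(f(-1)) = 0
Difference = -6

-6


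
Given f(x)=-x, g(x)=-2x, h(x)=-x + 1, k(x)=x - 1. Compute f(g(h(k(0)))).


k(0) = -1
h(-1) = 2
g(2) = -4
f(-4) = 4

4


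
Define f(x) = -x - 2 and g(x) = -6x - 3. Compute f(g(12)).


g(12) = -75
f(-75) = 73

73


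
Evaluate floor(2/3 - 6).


2/3 = 0.6667
0.6667 - 6 = -5.3333
floor(-5.3333) = -6

-6


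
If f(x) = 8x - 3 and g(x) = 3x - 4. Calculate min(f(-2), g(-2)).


f(-2) = -19
g(-2) = -10
min = -19

-19


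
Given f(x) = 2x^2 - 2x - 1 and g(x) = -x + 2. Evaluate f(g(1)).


-1


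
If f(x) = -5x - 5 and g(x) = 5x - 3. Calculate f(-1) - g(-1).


f(-1) = 0
g(-1) = -8
Difference = 8

8


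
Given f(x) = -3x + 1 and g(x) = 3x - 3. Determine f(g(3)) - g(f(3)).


f(g(3)) = -17
g(f(3)) = -27
Difference = 10

10


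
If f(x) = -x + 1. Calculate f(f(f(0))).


f(0) = 1
f(1) = 0
f(0) = 1

1


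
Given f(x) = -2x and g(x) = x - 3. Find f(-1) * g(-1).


f(-1) = 2
g(-1) = -4
Product = -8

-8


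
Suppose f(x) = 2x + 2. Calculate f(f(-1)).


2


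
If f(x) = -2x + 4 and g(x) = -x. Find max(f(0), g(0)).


f(0) = 4
g(0) = 0
max = 4

4


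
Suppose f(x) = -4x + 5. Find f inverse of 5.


0


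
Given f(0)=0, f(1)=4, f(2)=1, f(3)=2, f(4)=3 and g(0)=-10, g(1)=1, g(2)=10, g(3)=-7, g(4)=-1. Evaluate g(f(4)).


f(4) = 3
g(3) = -7

-7


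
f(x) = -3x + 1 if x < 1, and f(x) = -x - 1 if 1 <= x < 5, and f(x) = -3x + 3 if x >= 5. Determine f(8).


-21


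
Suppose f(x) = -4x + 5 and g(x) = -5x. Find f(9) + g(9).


f(9) = -31
g(9) = -45
Sum = -76

-76


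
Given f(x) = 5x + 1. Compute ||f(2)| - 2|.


f(2) = 11
|11| = 11
|11 - 2| = 9

9


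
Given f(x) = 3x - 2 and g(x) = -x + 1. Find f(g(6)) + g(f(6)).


f(g(6)) = -17
g(f(6)) = -15
Sum = -32

-32


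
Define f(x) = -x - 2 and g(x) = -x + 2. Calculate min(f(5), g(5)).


f(5) = -7
g(5) = -3
min = -7

-7


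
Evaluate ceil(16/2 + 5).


16/2 = 8
8 + 5 = 13
ceil(13) = 13

13


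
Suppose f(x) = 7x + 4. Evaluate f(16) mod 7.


f(16) = 116
116 mod 7 = 4

4


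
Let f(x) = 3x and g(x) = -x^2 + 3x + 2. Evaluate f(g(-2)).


g(-2) = -8
f(-8) = -24

-24


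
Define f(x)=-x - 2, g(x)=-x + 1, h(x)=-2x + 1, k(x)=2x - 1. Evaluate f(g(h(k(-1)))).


k(-1) = -3
h(-3) = 7
g(7) = -6
f(-6) = 4

4


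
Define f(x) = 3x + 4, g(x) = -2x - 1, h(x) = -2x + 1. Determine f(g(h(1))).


7


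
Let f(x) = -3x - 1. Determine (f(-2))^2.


25


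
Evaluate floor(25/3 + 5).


25/3 = 8.3333
8.3333 + 5 = 13.3333
floor(13.3333) = 13

13


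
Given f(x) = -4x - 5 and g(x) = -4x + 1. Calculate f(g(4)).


g(4) = -15
f(-15) = 55

55


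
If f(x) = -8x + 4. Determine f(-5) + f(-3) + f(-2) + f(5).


f(-5) = 44
f(-3) = 28
f(-2) = 20
f(5) = -36
Sum = 56

56


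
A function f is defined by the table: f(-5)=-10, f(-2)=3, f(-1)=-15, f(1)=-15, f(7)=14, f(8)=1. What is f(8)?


Reading from the table at x = 8

1


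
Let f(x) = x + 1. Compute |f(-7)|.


f(-7) = -6
|-6| = 6

6


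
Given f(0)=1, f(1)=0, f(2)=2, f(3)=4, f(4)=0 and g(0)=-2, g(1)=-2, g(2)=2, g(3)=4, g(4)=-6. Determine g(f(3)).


f(3) = 4
g(4) = -6

-6


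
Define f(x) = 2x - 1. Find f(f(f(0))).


f(0) = -1
f(-1) = -3
f(-3) = -7

-7


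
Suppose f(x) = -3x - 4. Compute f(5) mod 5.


f(5) = -19
-19 mod 5 = 1

1


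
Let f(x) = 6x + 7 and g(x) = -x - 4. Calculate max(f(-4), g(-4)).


f(-4) = -17
g(-4) = 0
max = 0

0


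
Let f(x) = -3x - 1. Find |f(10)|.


31


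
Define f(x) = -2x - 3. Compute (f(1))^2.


25


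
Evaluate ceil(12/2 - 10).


12/2 = 6
6 - 10 = -4
ceil(-4) = -4

-4


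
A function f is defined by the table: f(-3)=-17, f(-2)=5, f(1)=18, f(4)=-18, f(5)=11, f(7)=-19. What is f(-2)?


Reading from the table at x = -2

5
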